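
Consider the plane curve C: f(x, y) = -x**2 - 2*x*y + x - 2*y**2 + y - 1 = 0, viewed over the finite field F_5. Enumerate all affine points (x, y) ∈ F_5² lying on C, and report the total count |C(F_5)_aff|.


Affine F_5-points: {(2, 3), (3, 2), (3, 3), (4, 2)}; count = 4.

For each of the 25 pairs (x, y) ∈ F_5², evaluate f(x, y) mod 5. Record the zeros.
  x = 0: [0↦4, 1↦3, 2↦3, 3↦4, 4↦1]  zeros at y ∈ ∅
  x = 1: [0↦4, 1↦1, 2↦4, 3↦3, 4↦3]  zeros at y ∈ ∅
  x = 2: [0↦2, 1↦2, 2↦3, 3↦0, 4↦3]  zeros at y ∈ {3}
  x = 3: [0↦3, 1↦1, 2↦0, 3↦0, 4↦1]  zeros at y ∈ {2, 3}
  x = 4: [0↦2, 1↦3, 2↦0, 3↦3, 4↦2]  zeros at y ∈ {2}
Collecting zeros: affine points = {(2, 3), (3, 2), (3, 3), (4, 2)}.
Total count |C(F_5)_aff| = 4.


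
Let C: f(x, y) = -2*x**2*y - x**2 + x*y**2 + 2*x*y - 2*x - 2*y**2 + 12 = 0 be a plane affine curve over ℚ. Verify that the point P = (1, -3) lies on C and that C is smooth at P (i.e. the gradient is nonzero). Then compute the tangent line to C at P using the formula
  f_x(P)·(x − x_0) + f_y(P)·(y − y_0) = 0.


Tangent line at P: 11*x + 6*y + 7 = 0.

Step 1: f(1, -3) = 0, so P lies on C.
Step 2: partial derivatives
  f_x(x, y) = -4*x*y - 2*x + y**2 + 2*y - 2, f_y(x, y) = -2*x**2 + 2*x*y + 2*x - 4*y.
  f_x(P) = 11, f_y(P) = 6 (gradient nonzero, so P is smooth).
Step 3: tangent line at P: 11·(x − 1) + 6·(y − -3) = 0.
Expanding: 11*x + 6*y + 7 = 0.


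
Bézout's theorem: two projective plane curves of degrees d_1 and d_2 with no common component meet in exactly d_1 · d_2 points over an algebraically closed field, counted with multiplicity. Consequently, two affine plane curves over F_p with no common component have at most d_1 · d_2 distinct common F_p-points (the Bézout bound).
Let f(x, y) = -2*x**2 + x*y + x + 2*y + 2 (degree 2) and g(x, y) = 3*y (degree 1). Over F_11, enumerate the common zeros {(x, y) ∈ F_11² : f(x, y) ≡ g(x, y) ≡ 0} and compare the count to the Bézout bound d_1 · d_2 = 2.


Common zeros: ∅; count = 0; Bézout bound = 2.

deg(f) = 2, deg(g) = 1, so Bézout bound = 2.
Scan x ∈ F_11. For each x, list the y ∈ F_11 with f(x, y) ≡ 0 and those with g(x, y) ≡ 0 (mod 11); the common zeros in that column are the intersection.
  x = 0: f ≡ 0 at y ∈ {10}; g ≡ 0 at y ∈ {0}; common: ∅.
  x = 1: f ≡ 0 at y ∈ {7}; g ≡ 0 at y ∈ {0}; common: ∅.
  x = 2: f ≡ 0 at y ∈ {1}; g ≡ 0 at y ∈ {0}; common: ∅.
  x = 3: f ≡ 0 at y ∈ {7}; g ≡ 0 at y ∈ {0}; common: ∅.
  x = 4: f ≡ 0 at y ∈ {8}; g ≡ 0 at y ∈ {0}; common: ∅.
  x = 5: f ≡ 0 at y ∈ {3}; g ≡ 0 at y ∈ {0}; common: ∅.
  x = 6: f ≡ 0 at y ∈ {8}; g ≡ 0 at y ∈ {0}; common: ∅.
  x = 7: f ≡ 0 at y ∈ {5}; g ≡ 0 at y ∈ {0}; common: ∅.
  x = 8: f ≡ 0 at y ∈ {3}; g ≡ 0 at y ∈ {0}; common: ∅.
  x = 9: f ≡ 0 at y ∈ ∅; g ≡ 0 at y ∈ {0}; common: ∅.
  x = 10: f ≡ 0 at y ∈ {1}; g ≡ 0 at y ∈ {0}; common: ∅.
Collecting: common zeros = ∅, so the count is 0.
Comparison with the Bézout bound: 0 ≤ 2 = deg(f)·deg(g), as expected for curves with no common component (the affine F_11-count falls short of the bound because intersections may lie at infinity, over extension fields, or carry multiplicity).


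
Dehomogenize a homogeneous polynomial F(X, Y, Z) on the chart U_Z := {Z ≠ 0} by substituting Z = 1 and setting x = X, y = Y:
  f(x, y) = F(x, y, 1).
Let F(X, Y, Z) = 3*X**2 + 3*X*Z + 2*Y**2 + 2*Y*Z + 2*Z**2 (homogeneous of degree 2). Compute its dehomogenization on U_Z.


f(x, y) = 3*x**2 + 3*x + 2*y**2 + 2*y + 2

On U_Z we set Z = 1. Each monomial c·X^i·Y^j·Z^k in F becomes c·x^i·y^j·1^k = c·x^i·y^j.
Substituting Z = 1: F(X, Y, 1) = 3*x**2 + 3*x + 2*y**2 + 2*y + 2.
Note: deg(f) ≤ deg(F) = 2; strict inequality happens when F is divisible by Z (lost terms).


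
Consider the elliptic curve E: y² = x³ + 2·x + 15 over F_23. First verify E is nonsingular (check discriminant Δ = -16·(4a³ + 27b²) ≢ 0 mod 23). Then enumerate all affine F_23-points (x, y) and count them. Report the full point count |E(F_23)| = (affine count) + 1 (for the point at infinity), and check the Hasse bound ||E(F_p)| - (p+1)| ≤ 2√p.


Affine points = {(1, 8), (1, 15), (2, 2), (2, 21), (3, 5), (3, 18), (4, 8), (4, 15), (5, 9), (5, 14), (6, 6), (6, 17), (7, 2), (7, 21), (9, 7), (9, 16), (10, 0), (14, 2), (14, 21), (15, 4), (15, 19), (16, 7), (16, 16), (18, 8), (18, 15), (19, 9), (19, 14), (21, 7), (21, 16), (22, 9), (22, 14)}; affine count = 31; |E(F_23)| = 32.

Discriminant check: Δ ∝ 4a³ + 27b² = 4·2³ + 27·15² = 4·8 + 27·225 ≡ 12 (mod 23). Nonzero ⇒ E is nonsingular.
For each x ∈ F_23, compute rhs = x³ + 2·x + 15 mod 23, then count y ∈ F_23 with y² ≡ rhs.
  x = 0: rhs = 15, matching y values: none (0 points).
  x = 1: rhs = 18, matching y values: 8, 15 (2 points).
  x = 2: rhs = 4, matching y values: 2, 21 (2 points).
  x = 3: rhs = 2, matching y values: 5, 18 (2 points).
  x = 4: rhs = 18, matching y values: 8, 15 (2 points).
  x = 5: rhs = 12, matching y values: 9, 14 (2 points).
  x = 6: rhs = 13, matching y values: 6, 17 (2 points).
  x = 7: rhs = 4, matching y values: 2, 21 (2 points).
  x = 8: rhs = 14, matching y values: none (0 points).
  x = 9: rhs = 3, matching y values: 7, 16 (2 points).
  x = 10: rhs = 0, matching y values: 0 (1 points).
  x = 11: rhs = 11, matching y values: none (0 points).
  x = 12: rhs = 19, matching y values: none (0 points).
  x = 13: rhs = 7, matching y values: none (0 points).
  x = 14: rhs = 4, matching y values: 2, 21 (2 points).
  x = 15: rhs = 16, matching y values: 4, 19 (2 points).
  x = 16: rhs = 3, matching y values: 7, 16 (2 points).
  x = 17: rhs = 17, matching y values: none (0 points).
  x = 18: rhs = 18, matching y values: 8, 15 (2 points).
  x = 19: rhs = 12, matching y values: 9, 14 (2 points).
  x = 20: rhs = 5, matching y values: none (0 points).
  x = 21: rhs = 3, matching y values: 7, 16 (2 points).
  x = 22: rhs = 12, matching y values: 9, 14 (2 points).
Total affine count: 31.
Full point count |E(F_23)| = 31 + 1 = 32.
Hasse bound: |32 − (23+1)| = |8| = 8 ≤ 2√23 ≈ 9.5917 ✓.


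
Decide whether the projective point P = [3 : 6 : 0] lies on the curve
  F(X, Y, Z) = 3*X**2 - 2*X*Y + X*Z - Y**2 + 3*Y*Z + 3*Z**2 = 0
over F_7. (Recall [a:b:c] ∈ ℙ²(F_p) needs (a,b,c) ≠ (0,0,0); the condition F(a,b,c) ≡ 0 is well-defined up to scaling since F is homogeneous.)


F(3,6,0) ≡ 4 (mod 7); P is NOT on the curve.

Evaluate F(3, 6, 0) term-by-term (mod 7).
  3*X**2 ↦ 3·9·1·1 = 27
  -2*X*Y ↦ -2·3·6·1 = -36
  X*Z ↦ 1·3·1·0 = 0
  -Y**2 ↦ -1·1·36·1 = -36
  3*Y*Z ↦ 3·1·6·0 = 0
  3*Z**2 ↦ 3·1·1·0 = 0
Sum: F(3, 6, 0) = (27) + (-36) + (0) + (-36) + (0) + (0) = -45.
Reducing mod 7: -45 ≡ 4 (mod 7).
Since F(a, b, c) ≡ 4 ≠ 0 (mod 7), P does NOT lie on the curve.


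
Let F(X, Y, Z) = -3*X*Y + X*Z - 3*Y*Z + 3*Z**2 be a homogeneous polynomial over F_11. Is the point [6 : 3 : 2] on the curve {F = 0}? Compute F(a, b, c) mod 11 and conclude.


F(6,3,2) ≡ 7 (mod 11); P is NOT on the curve.

Evaluate F(6, 3, 2) term-by-term (mod 11).
  -3*X*Y ↦ -3·6·3·1 = -54
  X*Z ↦ 1·6·1·2 = 12
  -3*Y*Z ↦ -3·1·3·2 = -18
  3*Z**2 ↦ 3·1·1·4 = 12
Sum: F(6, 3, 2) = (-54) + (12) + (-18) + (12) = -48.
Reducing mod 11: -48 ≡ 7 (mod 11).
Since F(a, b, c) ≡ 7 ≠ 0 (mod 11), P does NOT lie on the curve.


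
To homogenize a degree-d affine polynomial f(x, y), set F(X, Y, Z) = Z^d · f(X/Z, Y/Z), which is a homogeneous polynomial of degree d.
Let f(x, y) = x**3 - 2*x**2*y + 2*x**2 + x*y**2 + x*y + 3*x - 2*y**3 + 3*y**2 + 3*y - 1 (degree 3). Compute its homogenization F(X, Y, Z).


F(X, Y, Z) = X**3 - 2*X**2*Y + 2*X**2*Z + X*Y**2 + X*Y*Z + 3*X*Z**2 - 2*Y**3 + 3*Y**2*Z + 3*Y*Z**2 - Z**3

deg(f) = 3.
Substitute x = X/Z, y = Y/Z into f, then multiply by Z^3.
  monomial 1·x^3·y^0 ↦ 1·X^3·Y^0·Z^0.
  monomial -2·x^2·y^1 ↦ -2·X^2·Y^1·Z^0.
  monomial 2·x^2·y^0 ↦ 2·X^2·Y^0·Z^1.
  monomial 1·x^1·y^2 ↦ 1·X^1·Y^2·Z^0.
  monomial 1·x^1·y^1 ↦ 1·X^1·Y^1·Z^1.
  monomial 3·x^1·y^0 ↦ 3·X^1·Y^0·Z^2.
  monomial -2·x^0·y^3 ↦ -2·X^0·Y^3·Z^0.
  monomial 3·x^0·y^2 ↦ 3·X^0·Y^2·Z^1.
  monomial 3·x^0·y^1 ↦ 3·X^0·Y^1·Z^2.
  monomial -1·x^0·y^0 ↦ -1·X^0·Y^0·Z^3.
Collecting: F(X, Y, Z) = X**3 - 2*X**2*Y + 2*X**2*Z + X*Y**2 + X*Y*Z + 3*X*Z**2 - 2*Y**3 + 3*Y**2*Z + 3*Y*Z**2 - Z**3.


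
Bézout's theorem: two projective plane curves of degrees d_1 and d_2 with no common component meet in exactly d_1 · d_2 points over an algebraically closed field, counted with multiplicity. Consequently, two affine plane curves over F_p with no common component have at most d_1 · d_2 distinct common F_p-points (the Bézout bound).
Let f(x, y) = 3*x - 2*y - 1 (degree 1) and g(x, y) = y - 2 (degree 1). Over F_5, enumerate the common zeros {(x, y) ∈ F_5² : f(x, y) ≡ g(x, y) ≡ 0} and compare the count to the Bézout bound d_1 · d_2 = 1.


Common zeros: {(0, 2)}; count = 1; Bézout bound = 1.

deg(f) = 1, deg(g) = 1, so Bézout bound = 1.
Scan x ∈ F_5. For each x, list the y ∈ F_5 with f(x, y) ≡ 0 and those with g(x, y) ≡ 0 (mod 5); the common zeros in that column are the intersection.
  x = 0: f ≡ 0 at y ∈ {2}; g ≡ 0 at y ∈ {2}; common: {2}.
  x = 1: f ≡ 0 at y ∈ {1}; g ≡ 0 at y ∈ {2}; common: ∅.
  x = 2: f ≡ 0 at y ∈ {0}; g ≡ 0 at y ∈ {2}; common: ∅.
  x = 3: f ≡ 0 at y ∈ {4}; g ≡ 0 at y ∈ {2}; common: ∅.
  x = 4: f ≡ 0 at y ∈ {3}; g ≡ 0 at y ∈ {2}; common: ∅.
Collecting: common zeros = {(0, 2)}, so the count is 1.
Comparison with the Bézout bound: 1 ≤ 1 = deg(f)·deg(g), as expected for curves with no common component (the bound is attained).


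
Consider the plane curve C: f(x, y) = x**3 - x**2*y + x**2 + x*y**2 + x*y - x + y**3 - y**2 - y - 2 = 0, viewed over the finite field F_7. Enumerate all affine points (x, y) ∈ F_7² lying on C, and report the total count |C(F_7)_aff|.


Affine F_7-points: {(0, 2), (0, 4), (1, 5), (2, 1), (2, 2), (2, 3), (6, 2)}; count = 7.

For each of the 49 pairs (x, y) ∈ F_7², evaluate f(x, y) mod 7. Record the zeros.
  x = 0: [0↦5, 1↦4, 2↦0, 3↦6, 4↦0, 5↦2, 6↦4]  zeros at y ∈ {2, 4}
  x = 1: [0↦6, 1↦6, 2↦5, 3↦2, 4↦3, 5↦0, 6↦6]  zeros at y ∈ {5}
  x = 2: [0↦1, 1↦0, 2↦0, 3↦0, 4↦6, 5↦3, 6↦4]  zeros at y ∈ {1, 2, 3}
  x = 3: [0↦3, 1↦6, 2↦5, 3↦6, 4↦1, 5↦3, 6↦4]  zeros at y ∈ ∅
  x = 4: [0↦4, 1↦2, 2↦5, 3↦5, 4↦1, 5↦6, 6↦5]  zeros at y ∈ ∅
  x = 5: [0↦3, 1↦1, 2↦6, 3↦3, 4↦5, 5↦4, 6↦6]  zeros at y ∈ ∅
  x = 6: [0↦6, 1↦2, 2↦0, 3↦6, 4↦5, 5↦3, 6↦6]  zeros at y ∈ {2}
Collecting zeros: affine points = {(0, 2), (0, 4), (1, 5), (2, 1), (2, 2), (2, 3), (6, 2)}.
Total count |C(F_7)_aff| = 7.


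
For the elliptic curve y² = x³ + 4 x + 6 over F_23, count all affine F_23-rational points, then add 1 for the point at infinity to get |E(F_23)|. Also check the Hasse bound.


Affine points = {(0, 11), (0, 12), (5, 6), (5, 17), (6, 4), (6, 19), (7, 3), (7, 20), (9, 9), (9, 14), (11, 1), (11, 22), (13, 1), (13, 22), (14, 0), (16, 7), (16, 16), (19, 8), (19, 15), (20, 6), (20, 17), (21, 6), (21, 17), (22, 1), (22, 22)}; affine count = 25; |E(F_23)| = 26.

Discriminant check: Δ ∝ 4a³ + 27b² = 4·4³ + 27·6² = 4·64 + 27·36 ≡ 9 (mod 23). Nonzero ⇒ E is nonsingular.
For each x ∈ F_23, compute rhs = x³ + 4·x + 6 mod 23, then count y ∈ F_23 with y² ≡ rhs.
  x = 0: rhs = 6, matching y values: 11, 12 (2 points).
  x = 1: rhs = 11, matching y values: none (0 points).
  x = 2: rhs = 22, matching y values: none (0 points).
  x = 3: rhs = 22, matching y values: none (0 points).
  x = 4: rhs = 17, matching y values: none (0 points).
  x = 5: rhs = 13, matching y values: 6, 17 (2 points).
  x = 6: rhs = 16, matching y values: 4, 19 (2 points).
  x = 7: rhs = 9, matching y values: 3, 20 (2 points).
  x = 8: rhs = 21, matching y values: none (0 points).
  x = 9: rhs = 12, matching y values: 9, 14 (2 points).
  x = 10: rhs = 11, matching y values: none (0 points).
  x = 11: rhs = 1, matching y values: 1, 22 (2 points).
  x = 12: rhs = 11, matching y values: none (0 points).
  x = 13: rhs = 1, matching y values: 1, 22 (2 points).
  x = 14: rhs = 0, matching y values: 0 (1 points).
  x = 15: rhs = 14, matching y values: none (0 points).
  x = 16: rhs = 3, matching y values: 7, 16 (2 points).
  x = 17: rhs = 19, matching y values: none (0 points).
  x = 18: rhs = 22, matching y values: none (0 points).
  x = 19: rhs = 18, matching y values: 8, 15 (2 points).
  x = 20: rhs = 13, matching y values: 6, 17 (2 points).
  x = 21: rhs = 13, matching y values: 6, 17 (2 points).
  x = 22: rhs = 1, matching y values: 1, 22 (2 points).
Total affine count: 25.
Full point count |E(F_23)| = 25 + 1 = 26.
Hasse bound: |26 − (23+1)| = |2| = 2 ≤ 2√23 ≈ 9.5917 ✓.


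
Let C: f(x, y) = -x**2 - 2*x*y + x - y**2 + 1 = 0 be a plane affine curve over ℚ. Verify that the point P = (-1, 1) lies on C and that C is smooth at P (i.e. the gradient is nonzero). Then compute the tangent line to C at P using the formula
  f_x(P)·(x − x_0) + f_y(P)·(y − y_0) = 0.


Tangent line at P: x + 1 = 0.

Step 1: f(-1, 1) = 0, so P lies on C.
Step 2: partial derivatives
  f_x(x, y) = -2*x - 2*y + 1, f_y(x, y) = -2*x - 2*y.
  f_x(P) = 1, f_y(P) = 0 (gradient nonzero, so P is smooth).
Step 3: tangent line at P: 1·(x − -1) + 0·(y − 1) = 0.
Expanding: x + 1 = 0.


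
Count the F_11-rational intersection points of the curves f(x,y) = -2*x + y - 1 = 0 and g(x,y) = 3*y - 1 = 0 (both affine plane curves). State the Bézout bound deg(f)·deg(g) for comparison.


Common zeros: {(7, 4)}; count = 1; Bézout bound = 1.

deg(f) = 1, deg(g) = 1, so Bézout bound = 1.
Scan x ∈ F_11. For each x, list the y ∈ F_11 with f(x, y) ≡ 0 and those with g(x, y) ≡ 0 (mod 11); the common zeros in that column are the intersection.
  x = 0: f ≡ 0 at y ∈ {1}; g ≡ 0 at y ∈ {4}; common: ∅.
  x = 1: f ≡ 0 at y ∈ {3}; g ≡ 0 at y ∈ {4}; common: ∅.
  x = 2: f ≡ 0 at y ∈ {5}; g ≡ 0 at y ∈ {4}; common: ∅.
  x = 3: f ≡ 0 at y ∈ {7}; g ≡ 0 at y ∈ {4}; common: ∅.
  x = 4: f ≡ 0 at y ∈ {9}; g ≡ 0 at y ∈ {4}; common: ∅.
  x = 5: f ≡ 0 at y ∈ {0}; g ≡ 0 at y ∈ {4}; common: ∅.
  x = 6: f ≡ 0 at y ∈ {2}; g ≡ 0 at y ∈ {4}; common: ∅.
  x = 7: f ≡ 0 at y ∈ {4}; g ≡ 0 at y ∈ {4}; common: {4}.
  x = 8: f ≡ 0 at y ∈ {6}; g ≡ 0 at y ∈ {4}; common: ∅.
  x = 9: f ≡ 0 at y ∈ {8}; g ≡ 0 at y ∈ {4}; common: ∅.
  x = 10: f ≡ 0 at y ∈ {10}; g ≡ 0 at y ∈ {4}; common: ∅.
Collecting: common zeros = {(7, 4)}, so the count is 1.
Comparison with the Bézout bound: 1 ≤ 1 = deg(f)·deg(g), as expected for curves with no common component (the bound is attained).


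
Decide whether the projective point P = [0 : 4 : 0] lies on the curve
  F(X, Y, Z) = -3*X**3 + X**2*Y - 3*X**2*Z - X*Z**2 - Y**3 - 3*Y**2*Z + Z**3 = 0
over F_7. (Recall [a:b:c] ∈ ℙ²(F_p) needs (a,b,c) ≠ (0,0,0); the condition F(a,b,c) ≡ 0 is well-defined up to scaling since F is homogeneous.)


F(0,4,0) ≡ 6 (mod 7); P is NOT on the curve.

Evaluate F(0, 4, 0) term-by-term (mod 7).
  -3*X**3 ↦ -3·0·1·1 = 0
  X**2*Y ↦ 1·0·4·1 = 0
  -3*X**2*Z ↦ -3·0·1·0 = 0
  -X*Z**2 ↦ -1·0·1·0 = 0
  -Y**3 ↦ -1·1·64·1 = -64
  -3*Y**2*Z ↦ -3·1·16·0 = 0
  Z**3 ↦ 1·1·1·0 = 0
Sum: F(0, 4, 0) = (0) + (0) + (0) + (0) + (-64) + (0) + (0) = -64.
Reducing mod 7: -64 ≡ 6 (mod 7).
Since F(a, b, c) ≡ 6 ≠ 0 (mod 7), P does NOT lie on the curve.


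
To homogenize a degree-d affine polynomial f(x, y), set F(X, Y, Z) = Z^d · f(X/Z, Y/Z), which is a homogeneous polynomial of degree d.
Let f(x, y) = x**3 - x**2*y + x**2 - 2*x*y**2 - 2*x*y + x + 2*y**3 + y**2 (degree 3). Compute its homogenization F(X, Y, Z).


F(X, Y, Z) = X**3 - X**2*Y + X**2*Z - 2*X*Y**2 - 2*X*Y*Z + X*Z**2 + 2*Y**3 + Y**2*Z

deg(f) = 3.
Substitute x = X/Z, y = Y/Z into f, then multiply by Z^3.
  monomial 1·x^3·y^0 ↦ 1·X^3·Y^0·Z^0.
  monomial -1·x^2·y^1 ↦ -1·X^2·Y^1·Z^0.
  monomial 1·x^2·y^0 ↦ 1·X^2·Y^0·Z^1.
  monomial -2·x^1·y^2 ↦ -2·X^1·Y^2·Z^0.
  monomial -2·x^1·y^1 ↦ -2·X^1·Y^1·Z^1.
  monomial 1·x^1·y^0 ↦ 1·X^1·Y^0·Z^2.
  monomial 2·x^0·y^3 ↦ 2·X^0·Y^3·Z^0.
  monomial 1·x^0·y^2 ↦ 1·X^0·Y^2·Z^1.
Collecting: F(X, Y, Z) = X**3 - X**2*Y + X**2*Z - 2*X*Y**2 - 2*X*Y*Z + X*Z**2 + 2*Y**3 + Y**2*Z.


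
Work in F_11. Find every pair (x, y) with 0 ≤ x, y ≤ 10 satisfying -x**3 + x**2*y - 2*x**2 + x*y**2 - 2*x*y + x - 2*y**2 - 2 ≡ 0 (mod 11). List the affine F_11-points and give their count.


Affine F_11-points: {(3, 0), (3, 8), (5, 1), (5, 5), (6, 2), (6, 3), (7, 1), (7, 3), (9, 1), (10, 3), (10, 9)}; count = 11.

For each of the 121 pairs (x, y) ∈ F_11², evaluate f(x, y) mod 11. Record the zeros.
  x = 0: [0↦9, 1↦7, 2↦1, 3↦2, 4↦10, 5↦3, 6↦3, 7↦10, 8↦2, 9↦1, 10↦7]  zeros at y ∈ ∅
  x = 1: [0↦7, 1↦5, 2↦1, 3↦6, 4↦9, 5↦10, 6↦9, 7↦6, 8↦1, 9↦5, 10↦7]  zeros at y ∈ ∅
  x = 2: [0↦6, 1↦6, 2↦6, 3↦6, 4↦6, 5↦6, 6↦6, 7↦6, 8↦6, 9↦6, 10↦6]  zeros at y ∈ ∅
  x = 3: [0↦0, 1↦4, 2↦10, 3↦7, 4↦6, 5↦7, 6↦10, 7↦4, 8↦0, 9↦9, 10↦9]  zeros at y ∈ {0, 8}
  x = 4: [0↦5, 1↦4, 2↦7, 3↦3, 4↦3, 5↦7, 6↦4, 7↦5, 8↦10, 9↦8, 10↦10]  zeros at y ∈ ∅
  x = 5: [0↦4, 1↦0, 2↦2, 3↦10, 4↦2, 5↦0, 6↦4, 7↦3, 8↦8, 9↦8, 10↦3]  zeros at y ∈ {1, 5}
  x = 6: [0↦2, 1↦8, 2↦0, 3↦0, 4↦8, 5↦2, 6↦4, 7↦3, 8↦10, 9↦3, 10↦4]  zeros at y ∈ {2, 3}
  x = 7: [0↦4, 1↦0, 2↦6, 3↦0, 4↦4, 5↦7, 6↦9, 7↦10, 8↦10, 9↦9, 10↦7]  zeros at y ∈ {1, 3}
  x = 8: [0↦4, 1↦3, 2↦3, 3↦4, 4↦6, 5↦9, 6↦2, 7↦7, 8↦2, 9↦9, 10↦6]  zeros at y ∈ ∅
  x = 9: [0↦7, 1↦0, 2↦7, 3↦6, 4↦8, 5↦2, 6↦10, 7↦10, 8↦2, 9↦8, 10↦6]  zeros at y ∈ {1}
  x = 10: [0↦7, 1↦7, 2↦1, 3↦0, 4↦4, 5↦2, 6↦5, 7↦2, 8↦4, 9↦0, 10↦1]  zeros at y ∈ {3, 9}
Collecting zeros: affine points = {(3, 0), (3, 8), (5, 1), (5, 5), (6, 2), (6, 3), (7, 1), (7, 3), (9, 1), (10, 3), (10, 9)}.
Total count |C(F_11)_aff| = 11.


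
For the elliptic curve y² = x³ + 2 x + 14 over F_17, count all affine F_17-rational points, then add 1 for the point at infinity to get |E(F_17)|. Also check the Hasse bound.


Affine points = {(1, 0), (2, 3), (2, 14), (3, 8), (3, 9), (4, 1), (4, 16), (5, 8), (5, 9), (6, 2), (6, 15), (8, 7), (8, 10), (9, 8), (9, 9), (12, 7), (12, 10), (14, 7), (14, 10), (15, 6), (15, 11)}; affine count = 21; |E(F_17)| = 22.

Discriminant check: Δ ∝ 4a³ + 27b² = 4·2³ + 27·14² = 4·8 + 27·196 ≡ 3 (mod 17). Nonzero ⇒ E is nonsingular.
For each x ∈ F_17, compute rhs = x³ + 2·x + 14 mod 17, then count y ∈ F_17 with y² ≡ rhs.
  x = 0: rhs = 14, matching y values: none (0 points).
  x = 1: rhs = 0, matching y values: 0 (1 points).
  x = 2: rhs = 9, matching y values: 3, 14 (2 points).
  x = 3: rhs = 13, matching y values: 8, 9 (2 points).
  x = 4: rhs = 1, matching y values: 1, 16 (2 points).
  x = 5: rhs = 13, matching y values: 8, 9 (2 points).
  x = 6: rhs = 4, matching y values: 2, 15 (2 points).
  x = 7: rhs = 14, matching y values: none (0 points).
  x = 8: rhs = 15, matching y values: 7, 10 (2 points).
  x = 9: rhs = 13, matching y values: 8, 9 (2 points).
  x = 10: rhs = 14, matching y values: none (0 points).
  x = 11: rhs = 7, matching y values: none (0 points).
  x = 12: rhs = 15, matching y values: 7, 10 (2 points).
  x = 13: rhs = 10, matching y values: none (0 points).
  x = 14: rhs = 15, matching y values: 7, 10 (2 points).
  x = 15: rhs = 2, matching y values: 6, 11 (2 points).
  x = 16: rhs = 11, matching y values: none (0 points).
Total affine count: 21.
Full point count |E(F_17)| = 21 + 1 = 22.
Hasse bound: |22 − (17+1)| = |4| = 4 ≤ 2√17 ≈ 8.2462 ✓.


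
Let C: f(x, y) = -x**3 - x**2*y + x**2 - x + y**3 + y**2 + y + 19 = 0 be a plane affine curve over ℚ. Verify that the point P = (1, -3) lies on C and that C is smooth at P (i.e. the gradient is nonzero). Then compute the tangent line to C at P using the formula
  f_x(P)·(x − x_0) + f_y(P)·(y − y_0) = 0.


Tangent line at P: 4*x + 21*y + 59 = 0.

Step 1: f(1, -3) = 0, so P lies on C.
Step 2: partial derivatives
  f_x(x, y) = -3*x**2 - 2*x*y + 2*x - 1, f_y(x, y) = -x**2 + 3*y**2 + 2*y + 1.
  f_x(P) = 4, f_y(P) = 21 (gradient nonzero, so P is smooth).
Step 3: tangent line at P: 4·(x − 1) + 21·(y − -3) = 0.
Expanding: 4*x + 21*y + 59 = 0.


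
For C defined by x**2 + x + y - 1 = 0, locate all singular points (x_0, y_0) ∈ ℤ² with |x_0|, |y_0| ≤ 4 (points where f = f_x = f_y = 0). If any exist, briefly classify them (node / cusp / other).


No singular points in the scanned grid; C is smooth there.

Compute partial derivatives:
  f_x = 2*x + 1.
  f_y = 1.
f_y = 1 is a nonzero constant, so f_y never vanishes: no point (x, y) can satisfy f = f_x = f_y = 0. In particular no (x, y) ∈ {−4, ..., 4}² is singular; the curve is smooth.


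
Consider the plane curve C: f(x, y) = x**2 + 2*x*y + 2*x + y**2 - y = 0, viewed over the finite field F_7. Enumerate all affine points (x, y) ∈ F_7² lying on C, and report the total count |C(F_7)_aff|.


Affine F_7-points: {(0, 0), (0, 1), (3, 1), (4, 2), (4, 5), (5, 0), (5, 5)}; count = 7.

For each of the 49 pairs (x, y) ∈ F_7², evaluate f(x, y) mod 7. Record the zeros.
  x = 0: [0↦0, 1↦0, 2↦2, 3↦6, 4↦5, 5↦6, 6↦2]  zeros at y ∈ {0, 1}
  x = 1: [0↦3, 1↦5, 2↦2, 3↦1, 4↦2, 5↦5, 6↦3]  zeros at y ∈ ∅
  x = 2: [0↦1, 1↦5, 2↦4, 3↦5, 4↦1, 5↦6, 6↦6]  zeros at y ∈ ∅
  x = 3: [0↦1, 1↦0, 2↦1, 3↦4, 4↦2, 5↦2, 6↦4]  zeros at y ∈ {1}
  x = 4: [0↦3, 1↦4, 2↦0, 3↦5, 4↦5, 5↦0, 6↦4]  zeros at y ∈ {2, 5}
  x = 5: [0↦0, 1↦3, 2↦1, 3↦1, 4↦3, 5↦0, 6↦6]  zeros at y ∈ {0, 5}
  x = 6: [0↦6, 1↦4, 2↦4, 3↦6, 4↦3, 5↦2, 6↦3]  zeros at y ∈ ∅
Collecting zeros: affine points = {(0, 0), (0, 1), (3, 1), (4, 2), (4, 5), (5, 0), (5, 5)}.
Total count |C(F_7)_aff| = 7.


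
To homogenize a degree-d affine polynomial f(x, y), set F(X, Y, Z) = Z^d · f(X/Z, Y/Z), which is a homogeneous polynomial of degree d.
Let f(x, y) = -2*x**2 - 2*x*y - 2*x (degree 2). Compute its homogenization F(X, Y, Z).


F(X, Y, Z) = -2*X**2 - 2*X*Y - 2*X*Z

deg(f) = 2.
Substitute x = X/Z, y = Y/Z into f, then multiply by Z^2.
  monomial -2·x^2·y^0 ↦ -2·X^2·Y^0·Z^0.
  monomial -2·x^1·y^1 ↦ -2·X^1·Y^1·Z^0.
  monomial -2·x^1·y^0 ↦ -2·X^1·Y^0·Z^1.
Collecting: F(X, Y, Z) = -2*X**2 - 2*X*Y - 2*X*Z.


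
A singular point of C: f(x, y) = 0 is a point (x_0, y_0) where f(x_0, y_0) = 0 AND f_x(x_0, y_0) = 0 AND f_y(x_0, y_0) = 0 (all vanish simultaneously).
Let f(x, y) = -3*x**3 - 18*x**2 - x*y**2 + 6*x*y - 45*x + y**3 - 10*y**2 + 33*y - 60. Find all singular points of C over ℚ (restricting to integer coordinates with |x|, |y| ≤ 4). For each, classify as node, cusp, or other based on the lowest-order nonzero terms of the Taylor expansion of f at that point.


Singular points: {(-2, 3)}; classification: cusp.

Compute partial derivatives:
  f_x = -9*x**2 - 36*x - y**2 + 6*y - 45.
  f_y = -2*x*y + 6*x + 3*y**2 - 20*y + 33.
Scan x_0 ∈ {−4, ..., 4}. For each x_0, f_y(x_0, y) is a polynomial in y; find its integer roots y ∈ {−4, ..., 4}, then test f_x and f at those candidates.
  x = -4: f_y(-4, y) = 3*y**2 - 12*y + 9; vanishes at y ∈ {1, 3}. (-4, 1): f_x = -40 ≠ 0; (-4, 3): f_x = -36 ≠ 0.
  x = -3: f_y(-3, y) = 3*y**2 - 14*y + 15; vanishes at y ∈ {3}. (-3, 3): f_x = -9 ≠ 0.
  x = -2: f_y(-2, y) = 3*y**2 - 16*y + 21; vanishes at y ∈ {3}. (-2, 3): f_x = 0, f = 0 — SINGULAR.
  x = -1: f_y(-1, y) = 3*y**2 - 18*y + 27; vanishes at y ∈ {3}. (-1, 3): f_x = -9 ≠ 0.
  x = 0: f_y(0, y) = 3*y**2 - 20*y + 33; vanishes at y ∈ {3}. (0, 3): f_x = -36 ≠ 0.
  x = 1: f_y(1, y) = 3*y**2 - 22*y + 39; vanishes at y ∈ {3}. (1, 3): f_x = -81 ≠ 0.
  x = 2: f_y(2, y) = 3*y**2 - 24*y + 45; vanishes at y ∈ {3}. (2, 3): f_x = -144 ≠ 0.
  x = 3: f_y(3, y) = 3*y**2 - 26*y + 51; vanishes at y ∈ {3}. (3, 3): f_x = -225 ≠ 0.
  x = 4: f_y(4, y) = 3*y**2 - 28*y + 57; vanishes at y ∈ {3}. (4, 3): f_x = -324 ≠ 0.
Only singular point on the grid: (-2, 3).
Classify: substitute x = -2 + u, y = 3 + v and expand: f = -3*u**3 - u*v**2 + v**3 + v**2.
No constant or linear terms (consistent with a singular point). Quadratic part: v**2. Cubic part: -3*u**3 - u*v**2 + v**3.
The quadratic part v**2 is a perfect square, so there is a single (double) tangent line v = 0, i.e. y = 3. Restricting the cubic part to that line (v = 0) leaves -3*u**3 ≠ 0, so f is not divisible by v and the branch is v² ≈ 3*u**3 to lowest order — this is a cusp.
Classification: cusp.


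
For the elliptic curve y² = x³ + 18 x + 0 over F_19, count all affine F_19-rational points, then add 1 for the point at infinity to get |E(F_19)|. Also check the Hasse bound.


Affine points = {(0, 0), (1, 0), (2, 5), (2, 14), (3, 9), (3, 10), (5, 5), (5, 14), (6, 1), (6, 18), (9, 6), (9, 13), (11, 3), (11, 16), (12, 5), (12, 14), (15, 4), (15, 15), (18, 0)}; affine count = 19; |E(F_19)| = 20.

Discriminant check: Δ ∝ 4a³ + 27b² = 4·18³ + 27·0² = 4·5832 + 27·0 ≡ 15 (mod 19). Nonzero ⇒ E is nonsingular.
For each x ∈ F_19, compute rhs = x³ + 18·x + 0 mod 19, then count y ∈ F_19 with y² ≡ rhs.
  x = 0: rhs = 0, matching y values: 0 (1 points).
  x = 1: rhs = 0, matching y values: 0 (1 points).
  x = 2: rhs = 6, matching y values: 5, 14 (2 points).
  x = 3: rhs = 5, matching y values: 9, 10 (2 points).
  x = 4: rhs = 3, matching y values: none (0 points).
  x = 5: rhs = 6, matching y values: 5, 14 (2 points).
  x = 6: rhs = 1, matching y values: 1, 18 (2 points).
  x = 7: rhs = 13, matching y values: none (0 points).
  x = 8: rhs = 10, matching y values: none (0 points).
  x = 9: rhs = 17, matching y values: 6, 13 (2 points).
  x = 10: rhs = 2, matching y values: none (0 points).
  x = 11: rhs = 9, matching y values: 3, 16 (2 points).
  x = 12: rhs = 6, matching y values: 5, 14 (2 points).
  x = 13: rhs = 18, matching y values: none (0 points).
  x = 14: rhs = 13, matching y values: none (0 points).
  x = 15: rhs = 16, matching y values: 4, 15 (2 points).
  x = 16: rhs = 14, matching y values: none (0 points).
  x = 17: rhs = 13, matching y values: none (0 points).
  x = 18: rhs = 0, matching y values: 0 (1 points).
Total affine count: 19.
Full point count |E(F_19)| = 19 + 1 = 20.
Hasse bound: |20 − (19+1)| = |0| = 0 ≤ 2√19 ≈ 8.7178 ✓.


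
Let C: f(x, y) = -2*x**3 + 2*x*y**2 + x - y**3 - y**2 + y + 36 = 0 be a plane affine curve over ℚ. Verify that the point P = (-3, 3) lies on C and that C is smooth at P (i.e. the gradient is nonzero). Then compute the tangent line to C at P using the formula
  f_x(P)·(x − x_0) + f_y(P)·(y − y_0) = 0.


Tangent line at P: -35*x - 68*y + 99 = 0.

Step 1: f(-3, 3) = 0, so P lies on C.
Step 2: partial derivatives
  f_x(x, y) = -6*x**2 + 2*y**2 + 1, f_y(x, y) = 4*x*y - 3*y**2 - 2*y + 1.
  f_x(P) = -35, f_y(P) = -68 (gradient nonzero, so P is smooth).
Step 3: tangent line at P: -35·(x − -3) + -68·(y − 3) = 0.
Expanding: -35*x - 68*y + 99 = 0.


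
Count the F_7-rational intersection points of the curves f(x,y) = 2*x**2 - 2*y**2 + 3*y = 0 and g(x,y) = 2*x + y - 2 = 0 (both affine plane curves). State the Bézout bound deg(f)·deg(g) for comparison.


Common zeros: ∅; count = 0; Bézout bound = 2.

deg(f) = 2, deg(g) = 1, so Bézout bound = 2.
Scan x ∈ F_7. For each x, list the y ∈ F_7 with f(x, y) ≡ 0 and those with g(x, y) ≡ 0 (mod 7); the common zeros in that column are the intersection.
  x = 0: f ≡ 0 at y ∈ {0, 5}; g ≡ 0 at y ∈ {2}; common: ∅.
  x = 1: f ≡ 0 at y ∈ {2, 3}; g ≡ 0 at y ∈ {0}; common: ∅.
  x = 2: f ≡ 0 at y ∈ ∅; g ≡ 0 at y ∈ {5}; common: ∅.
  x = 3: f ≡ 0 at y ∈ ∅; g ≡ 0 at y ∈ {3}; common: ∅.
  x = 4: f ≡ 0 at y ∈ ∅; g ≡ 0 at y ∈ {1}; common: ∅.
  x = 5: f ≡ 0 at y ∈ ∅; g ≡ 0 at y ∈ {6}; common: ∅.
  x = 6: f ≡ 0 at y ∈ {2, 3}; g ≡ 0 at y ∈ {4}; common: ∅.
Collecting: common zeros = ∅, so the count is 0.
Comparison with the Bézout bound: 0 ≤ 2 = deg(f)·deg(g), as expected for curves with no common component (the affine F_7-count falls short of the bound because intersections may lie at infinity, over extension fields, or carry multiplicity).


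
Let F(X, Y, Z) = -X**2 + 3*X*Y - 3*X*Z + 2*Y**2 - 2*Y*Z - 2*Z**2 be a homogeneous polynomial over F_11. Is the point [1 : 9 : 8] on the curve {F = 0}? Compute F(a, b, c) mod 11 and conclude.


F(1,9,8) ≡ 2 (mod 11); P is NOT on the curve.

Evaluate F(1, 9, 8) term-by-term (mod 11).
  -X**2 ↦ -1·1·1·1 = -1
  3*X*Y ↦ 3·1·9·1 = 27
  -3*X*Z ↦ -3·1·1·8 = -24
  2*Y**2 ↦ 2·1·81·1 = 162
  -2*Y*Z ↦ -2·1·9·8 = -144
  -2*Z**2 ↦ -2·1·1·64 = -128
Sum: F(1, 9, 8) = (-1) + (27) + (-24) + (162) + (-144) + (-128) = -108.
Reducing mod 11: -108 ≡ 2 (mod 11).
Since F(a, b, c) ≡ 2 ≠ 0 (mod 11), P does NOT lie on the curve.


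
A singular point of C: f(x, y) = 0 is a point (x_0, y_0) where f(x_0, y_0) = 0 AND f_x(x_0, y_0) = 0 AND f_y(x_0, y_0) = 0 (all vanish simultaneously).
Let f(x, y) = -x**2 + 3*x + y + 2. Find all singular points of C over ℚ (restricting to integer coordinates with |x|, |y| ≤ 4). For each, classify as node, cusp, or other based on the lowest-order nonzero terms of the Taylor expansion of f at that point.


No singular points in the scanned grid; C is smooth there.

Compute partial derivatives:
  f_x = 3 - 2*x.
  f_y = 1.
f_y = 1 is a nonzero constant, so f_y never vanishes: no point (x, y) can satisfy f = f_x = f_y = 0. In particular no (x, y) ∈ {−4, ..., 4}² is singular; the curve is smooth.


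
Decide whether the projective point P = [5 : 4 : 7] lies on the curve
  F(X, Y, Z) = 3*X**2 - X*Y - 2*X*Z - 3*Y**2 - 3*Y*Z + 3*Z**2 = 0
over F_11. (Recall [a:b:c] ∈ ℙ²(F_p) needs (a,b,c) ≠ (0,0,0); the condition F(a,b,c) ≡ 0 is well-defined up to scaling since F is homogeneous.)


F(5,4,7) ≡ 0 (mod 11); P is on the curve.

Evaluate F(5, 4, 7) term-by-term (mod 11).
  3*X**2 ↦ 3·25·1·1 = 75
  -X*Y ↦ -1·5·4·1 = -20
  -2*X*Z ↦ -2·5·1·7 = -70
  -3*Y**2 ↦ -3·1·16·1 = -48
  -3*Y*Z ↦ -3·1·4·7 = -84
  3*Z**2 ↦ 3·1·1·49 = 147
Sum: F(5, 4, 7) = (75) + (-20) + (-70) + (-48) + (-84) + (147) = 0.
Reducing mod 11: 0 ≡ 0 (mod 11).
Since F(a, b, c) ≡ 0 (mod 11), P lies on the curve.


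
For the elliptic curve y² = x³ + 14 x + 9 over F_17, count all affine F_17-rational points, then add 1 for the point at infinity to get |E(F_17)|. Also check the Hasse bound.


Affine points = {(0, 3), (0, 14), (5, 0), (7, 5), (7, 12), (8, 2), (8, 15), (11, 7), (11, 10), (12, 1), (12, 16), (13, 5), (13, 12), (14, 5), (14, 12)}; affine count = 15; |E(F_17)| = 16.

Discriminant check: Δ ∝ 4a³ + 27b² = 4·14³ + 27·9² = 4·2744 + 27·81 ≡ 5 (mod 17). Nonzero ⇒ E is nonsingular.
For each x ∈ F_17, compute rhs = x³ + 14·x + 9 mod 17, then count y ∈ F_17 with y² ≡ rhs.
  x = 0: rhs = 9, matching y values: 3, 14 (2 points).
  x = 1: rhs = 7, matching y values: none (0 points).
  x = 2: rhs = 11, matching y values: none (0 points).
  x = 3: rhs = 10, matching y values: none (0 points).
  x = 4: rhs = 10, matching y values: none (0 points).
  x = 5: rhs = 0, matching y values: 0 (1 points).
  x = 6: rhs = 3, matching y values: none (0 points).
  x = 7: rhs = 8, matching y values: 5, 12 (2 points).
  x = 8: rhs = 4, matching y values: 2, 15 (2 points).
  x = 9: rhs = 14, matching y values: none (0 points).
  x = 10: rhs = 10, matching y values: none (0 points).
  x = 11: rhs = 15, matching y values: 7, 10 (2 points).
  x = 12: rhs = 1, matching y values: 1, 16 (2 points).
  x = 13: rhs = 8, matching y values: 5, 12 (2 points).
  x = 14: rhs = 8, matching y values: 5, 12 (2 points).
  x = 15: rhs = 7, matching y values: none (0 points).
  x = 16: rhs = 11, matching y values: none (0 points).
Total affine count: 15.
Full point count |E(F_17)| = 15 + 1 = 16.
Hasse bound: |16 − (17+1)| = |-2| = 2 ≤ 2√17 ≈ 8.2462 ✓.


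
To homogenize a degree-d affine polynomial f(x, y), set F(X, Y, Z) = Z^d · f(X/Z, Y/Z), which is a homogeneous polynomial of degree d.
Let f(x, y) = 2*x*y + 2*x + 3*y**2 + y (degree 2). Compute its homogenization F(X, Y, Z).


F(X, Y, Z) = 2*X*Y + 2*X*Z + 3*Y**2 + Y*Z

deg(f) = 2.
Substitute x = X/Z, y = Y/Z into f, then multiply by Z^2.
  monomial 2·x^1·y^1 ↦ 2·X^1·Y^1·Z^0.
  monomial 2·x^1·y^0 ↦ 2·X^1·Y^0·Z^1.
  monomial 3·x^0·y^2 ↦ 3·X^0·Y^2·Z^0.
  monomial 1·x^0·y^1 ↦ 1·X^0·Y^1·Z^1.
Collecting: F(X, Y, Z) = 2*X*Y + 2*X*Z + 3*Y**2 + Y*Z.


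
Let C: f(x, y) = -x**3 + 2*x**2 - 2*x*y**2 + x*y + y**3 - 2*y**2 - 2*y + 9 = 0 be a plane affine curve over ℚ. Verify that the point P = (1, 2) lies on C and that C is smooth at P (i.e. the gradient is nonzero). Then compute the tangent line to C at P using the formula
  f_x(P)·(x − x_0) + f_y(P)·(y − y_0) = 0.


Tangent line at P: -5*x - 5*y + 15 = 0.

Step 1: f(1, 2) = 0, so P lies on C.
Step 2: partial derivatives
  f_x(x, y) = -3*x**2 + 4*x - 2*y**2 + y, f_y(x, y) = -4*x*y + x + 3*y**2 - 4*y - 2.
  f_x(P) = -5, f_y(P) = -5 (gradient nonzero, so P is smooth).
Step 3: tangent line at P: -5·(x − 1) + -5·(y − 2) = 0.
Expanding: -5*x - 5*y + 15 = 0.


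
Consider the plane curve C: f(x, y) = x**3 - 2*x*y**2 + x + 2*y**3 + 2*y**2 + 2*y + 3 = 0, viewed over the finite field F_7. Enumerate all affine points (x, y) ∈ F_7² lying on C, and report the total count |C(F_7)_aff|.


Affine F_7-points: {(2, 6), (3, 4), (4, 3), (5, 0)}; count = 4.

For each of the 49 pairs (x, y) ∈ F_7², evaluate f(x, y) mod 7. Record the zeros.
  x = 0: [0↦3, 1↦2, 2↦3, 3↦4, 4↦3, 5↦5, 6↦1]  zeros at y ∈ ∅
  x = 1: [0↦5, 1↦2, 2↦4, 3↦2, 4↦1, 5↦6, 6↦1]  zeros at y ∈ ∅
  x = 2: [0↦6, 1↦1, 2↦4, 3↦6, 4↦5, 5↦6, 6↦0]  zeros at y ∈ {6}
  x = 3: [0↦5, 1↦5, 2↦2, 3↦1, 4↦0, 5↦4, 6↦4]  zeros at y ∈ {4}
  x = 4: [0↦1, 1↦6, 2↦4, 3↦0, 4↦6, 5↦6, 6↦5]  zeros at y ∈ {3}
  x = 5: [0↦0, 1↦3, 2↦2, 3↦2, 4↦1, 5↦4, 6↦2]  zeros at y ∈ {0}
  x = 6: [0↦1, 1↦2, 2↦2, 3↦6, 4↦5, 5↦4, 6↦1]  zeros at y ∈ ∅
Collecting zeros: affine points = {(2, 6), (3, 4), (4, 3), (5, 0)}.
Total count |C(F_7)_aff| = 4.


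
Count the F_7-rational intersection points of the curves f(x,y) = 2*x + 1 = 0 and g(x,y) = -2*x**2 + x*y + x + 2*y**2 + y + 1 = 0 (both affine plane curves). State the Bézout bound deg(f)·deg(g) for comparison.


Common zeros: {(3, 0), (3, 5)}; count = 2; Bézout bound = 2.

deg(f) = 1, deg(g) = 2, so Bézout bound = 2.
Scan x ∈ F_7. For each x, list the y ∈ F_7 with f(x, y) ≡ 0 and those with g(x, y) ≡ 0 (mod 7); the common zeros in that column are the intersection.
  x = 0: f ≡ 0 at y ∈ ∅; g ≡ 0 at y ∈ {5}; common: ∅.
  x = 1: f ≡ 0 at y ∈ ∅; g ≡ 0 at y ∈ {0, 6}; common: ∅.
  x = 2: f ≡ 0 at y ∈ ∅; g ≡ 0 at y ∈ {1}; common: ∅.
  x = 3: f ≡ 0 at y ∈ {0, 1, 2, 3, 4, 5, 6}; g ≡ 0 at y ∈ {0, 5}; common: {0, 5}.
  x = 4: f ≡ 0 at y ∈ ∅; g ≡ 0 at y ∈ ∅; common: ∅.
  x = 5: f ≡ 0 at y ∈ ∅; g ≡ 0 at y ∈ ∅; common: ∅.
  x = 6: f ≡ 0 at y ∈ ∅; g ≡ 0 at y ∈ {1, 6}; common: ∅.
Collecting: common zeros = {(3, 0), (3, 5)}, so the count is 2.
Comparison with the Bézout bound: 2 ≤ 2 = deg(f)·deg(g), as expected for curves with no common component (the bound is attained).


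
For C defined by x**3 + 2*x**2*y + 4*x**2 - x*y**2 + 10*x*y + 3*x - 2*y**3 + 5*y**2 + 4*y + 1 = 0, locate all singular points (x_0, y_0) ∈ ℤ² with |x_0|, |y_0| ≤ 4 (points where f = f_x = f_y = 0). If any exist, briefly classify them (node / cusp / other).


Singular points: {(-2, 1)}; classification: cusp.

Compute partial derivatives:
  f_x = 3*x**2 + 4*x*y + 8*x - y**2 + 10*y + 3.
  f_y = 2*x**2 - 2*x*y + 10*x - 6*y**2 + 10*y + 4.
Scan x_0 ∈ {−4, ..., 4}. For each x_0, f_y(x_0, y) is a polynomial in y; find its integer roots y ∈ {−4, ..., 4}, then test f_x and f at those candidates.
  x = -4: f_y(-4, y) = -6*y**2 + 18*y - 4; no integer root y with |y| ≤ 4.
  x = -3: f_y(-3, y) = -6*y**2 + 16*y - 8; vanishes at y ∈ {2}. (-3, 2): f_x = -2 ≠ 0.
  x = -2: f_y(-2, y) = -6*y**2 + 14*y - 8; vanishes at y ∈ {1}. (-2, 1): f_x = 0, f = 0 — SINGULAR.
  x = -1: f_y(-1, y) = -6*y**2 + 12*y - 4; no integer root y with |y| ≤ 4.
  x = 0: f_y(0, y) = -6*y**2 + 10*y + 4; vanishes at y ∈ {2}. (0, 2): f_x = 19 ≠ 0.
  x = 1: f_y(1, y) = -6*y**2 + 8*y + 16; no integer root y with |y| ≤ 4.
  x = 2: f_y(2, y) = -6*y**2 + 6*y + 32; no integer root y with |y| ≤ 4.
  x = 3: f_y(3, y) = -6*y**2 + 4*y + 52; no integer root y with |y| ≤ 4.
  x = 4: f_y(4, y) = -6*y**2 + 2*y + 76; no integer root y with |y| ≤ 4.
Only singular point on the grid: (-2, 1).
Classify: substitute x = -2 + u, y = 1 + v and expand: f = u**3 + 2*u**2*v - u*v**2 - 2*v**3 + v**2.
No constant or linear terms (consistent with a singular point). Quadratic part: v**2. Cubic part: u**3 + 2*u**2*v - u*v**2 - 2*v**3.
The quadratic part v**2 is a perfect square, so there is a single (double) tangent line v = 0, i.e. y = 1. Restricting the cubic part to that line (v = 0) leaves u**3 ≠ 0, so f is not divisible by v and the branch is v² ≈ -u**3 to lowest order — this is a cusp.
Classification: cusp.


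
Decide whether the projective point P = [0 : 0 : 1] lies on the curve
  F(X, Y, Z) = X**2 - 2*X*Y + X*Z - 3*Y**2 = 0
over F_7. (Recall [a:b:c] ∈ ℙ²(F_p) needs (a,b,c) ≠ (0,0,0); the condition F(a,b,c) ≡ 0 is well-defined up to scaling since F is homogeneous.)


F(0,0,1) ≡ 0 (mod 7); P is on the curve.

Evaluate F(0, 0, 1) term-by-term (mod 7).
  X**2 ↦ 1·0·1·1 = 0
  -2*X*Y ↦ -2·0·0·1 = 0
  X*Z ↦ 1·0·1·1 = 0
  -3*Y**2 ↦ -3·1·0·1 = 0
Sum: F(0, 0, 1) = (0) + (0) + (0) + (0) = 0.
Reducing mod 7: 0 ≡ 0 (mod 7).
Since F(a, b, c) ≡ 0 (mod 7), P lies on the curve.


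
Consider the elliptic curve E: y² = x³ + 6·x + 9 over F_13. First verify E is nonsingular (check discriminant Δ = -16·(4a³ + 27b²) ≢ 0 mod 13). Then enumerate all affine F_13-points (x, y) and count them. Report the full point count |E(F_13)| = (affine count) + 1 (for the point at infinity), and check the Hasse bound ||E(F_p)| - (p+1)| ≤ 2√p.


Affine points = {(0, 3), (0, 10), (1, 4), (1, 9), (2, 4), (2, 9), (6, 1), (6, 12), (7, 2), (7, 11), (8, 6), (8, 7), (9, 5), (9, 8), (10, 4), (10, 9)}; affine count = 16; |E(F_13)| = 17.

Discriminant check: Δ ∝ 4a³ + 27b² = 4·6³ + 27·9² = 4·216 + 27·81 ≡ 9 (mod 13). Nonzero ⇒ E is nonsingular.
For each x ∈ F_13, compute rhs = x³ + 6·x + 9 mod 13, then count y ∈ F_13 with y² ≡ rhs.
  x = 0: rhs = 9, matching y values: 3, 10 (2 points).
  x = 1: rhs = 3, matching y values: 4, 9 (2 points).
  x = 2: rhs = 3, matching y values: 4, 9 (2 points).
  x = 3: rhs = 2, matching y values: none (0 points).
  x = 4: rhs = 6, matching y values: none (0 points).
  x = 5: rhs = 8, matching y values: none (0 points).
  x = 6: rhs = 1, matching y values: 1, 12 (2 points).
  x = 7: rhs = 4, matching y values: 2, 11 (2 points).
  x = 8: rhs = 10, matching y values: 6, 7 (2 points).
  x = 9: rhs = 12, matching y values: 5, 8 (2 points).
  x = 10: rhs = 3, matching y values: 4, 9 (2 points).
  x = 11: rhs = 2, matching y values: none (0 points).
  x = 12: rhs = 2, matching y values: none (0 points).
Total affine count: 16.
Full point count |E(F_13)| = 16 + 1 = 17.
Hasse bound: |17 − (13+1)| = |3| = 3 ≤ 2√13 ≈ 7.2111 ✓.


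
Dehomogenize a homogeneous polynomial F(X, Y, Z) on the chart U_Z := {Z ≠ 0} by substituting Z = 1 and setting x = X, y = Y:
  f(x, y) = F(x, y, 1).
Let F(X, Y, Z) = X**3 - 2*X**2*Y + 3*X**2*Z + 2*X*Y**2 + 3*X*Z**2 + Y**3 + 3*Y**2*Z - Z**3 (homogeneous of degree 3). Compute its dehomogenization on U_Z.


f(x, y) = x**3 - 2*x**2*y + 3*x**2 + 2*x*y**2 + 3*x + y**3 + 3*y**2 - 1

On U_Z we set Z = 1. Each monomial c·X^i·Y^j·Z^k in F becomes c·x^i·y^j·1^k = c·x^i·y^j.
Substituting Z = 1: F(X, Y, 1) = x**3 - 2*x**2*y + 3*x**2 + 2*x*y**2 + 3*x + y**3 + 3*y**2 - 1.
Note: deg(f) ≤ deg(F) = 3; strict inequality happens when F is divisible by Z (lost terms).
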